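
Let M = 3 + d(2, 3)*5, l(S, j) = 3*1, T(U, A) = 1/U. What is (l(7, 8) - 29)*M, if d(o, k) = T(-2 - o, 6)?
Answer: -91/2 ≈ -45.500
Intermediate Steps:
d(o, k) = 1/(-2 - o)
l(S, j) = 3
M = 7/4 (M = 3 - 1/(2 + 2)*5 = 3 - 1/4*5 = 3 - 1*¼*5 = 3 - ¼*5 = 3 - 5/4 = 7/4 ≈ 1.7500)
(l(7, 8) - 29)*M = (3 - 29)*(7/4) = -26*7/4 = -91/2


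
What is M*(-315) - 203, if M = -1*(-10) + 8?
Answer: -5873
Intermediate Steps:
M = 18 (M = 10 + 8 = 18)
M*(-315) - 203 = 18*(-315) - 203 = -5670 - 203 = -5873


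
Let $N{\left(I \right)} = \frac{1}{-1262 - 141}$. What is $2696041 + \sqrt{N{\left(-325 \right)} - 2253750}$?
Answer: $2696041 + \frac{i \sqrt{4436301785153}}{1403} \approx 2.696 \cdot 10^{6} + 1501.3 i$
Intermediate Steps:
$N{\left(I \right)} = - \frac{1}{1403}$ ($N{\left(I \right)} = \frac{1}{-1403} = - \frac{1}{1403}$)
$2696041 + \sqrt{N{\left(-325 \right)} - 2253750} = 2696041 + \sqrt{- \frac{1}{1403} - 2253750} = 2696041 + \sqrt{- \frac{3162011251}{1403}} = 2696041 + \frac{i \sqrt{4436301785153}}{1403}$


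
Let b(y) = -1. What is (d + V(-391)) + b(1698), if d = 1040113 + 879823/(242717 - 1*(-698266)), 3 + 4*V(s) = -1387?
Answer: 1956803196653/1881966 ≈ 1.0398e+6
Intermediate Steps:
V(s) = -695/2 (V(s) = -¾ + (¼)*(-1387) = -¾ - 1387/4 = -695/2)
d = 978729530902/940983 (d = 1040113 + 879823/(242717 + 698266) = 1040113 + 879823/940983 = 978729530902/940983 ≈ 1.0401e+6)
(d + V(-391)) + b(1698) = (978729530902/940983 - 695/2) - 1 = 1956805078619/1881966 - 1 = 1956803196653/1881966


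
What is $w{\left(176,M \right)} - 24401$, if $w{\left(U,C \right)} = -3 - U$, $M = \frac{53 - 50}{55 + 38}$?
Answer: $-24580$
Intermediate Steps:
$M = \frac{1}{31}$ ($M = \frac{3}{93} = 3 \cdot \frac{1}{93} = \frac{1}{31} \approx 0.032258$)
$w{\left(176,M \right)} - 24401 = \left(-3 - 176\right) - 24401 = -179 - 24401 = -24580$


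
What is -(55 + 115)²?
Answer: -28900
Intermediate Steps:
-(55 + 115)² = -1*170² = -1*28900 = -28900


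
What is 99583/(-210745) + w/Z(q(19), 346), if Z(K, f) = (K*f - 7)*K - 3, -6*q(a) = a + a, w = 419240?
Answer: 391349522563/13200856055 ≈ 29.646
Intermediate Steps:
q(a) = -a/3 (q(a) = -(a + a)/6 = -a/3)
Z(K, f) = -3 + K*(-7 + K*f) (Z(K, f) = (-7 + K*f)*K - 3 = K*(-7 + K*f) - 3 = -3 + K*(-7 + K*f))
99583/(-210745) + w/Z(q(19), 346) = 99583/(-210745) + 419240/(-3 - (-7)*19/3 + 346*(-⅓*19)²) = 99583*(-1/210745) + 419240/(-3 - 7*(-19/3) + 346*(-19/3)²) = -99583/210745 + 419240/(-3 + 133/3 + 346*(361/9)) = -99583/210745 + 419240/(-3 + 133/3 + 124906/9) = -99583/210745 + 419240/(125278/9) = -99583/210745 + 419240*(9/125278) = -99583/210745 + 1886580/62639 = 391349522563/13200856055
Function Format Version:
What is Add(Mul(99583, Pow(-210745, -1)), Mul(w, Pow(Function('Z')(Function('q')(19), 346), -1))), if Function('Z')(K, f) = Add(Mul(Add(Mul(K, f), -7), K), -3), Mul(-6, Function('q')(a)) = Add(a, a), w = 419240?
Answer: Rational(391349522563, 13200856055) ≈ 29.646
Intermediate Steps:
Function('q')(a) = Mul(Rational(-1, 3), a) (Function('q')(a) = Mul(Rational(-1, 6), Add(a, a)) = Mul(Rational(-1, 6), Mul(2, a)) = Mul(Rational(-1, 3), a))
Function('Z')(K, f) = Add(-3, Mul(K, Add(-7, Mul(K, f)))) (Function('Z')(K, f) = Add(Mul(Add(-7, Mul(K, f)), K), -3) = Add(Mul(K, Add(-7, Mul(K, f))), -3) = Add(-3, Mul(K, Add(-7, Mul(K, f)))))
Add(Mul(99583, Pow(-210745, -1)), Mul(w, Pow(Function('Z')(Function('q')(19), 346), -1))) = Add(Mul(99583, Pow(-210745, -1)), Mul(419240, Pow(Add(-3, Mul(-7, Mul(Rational(-1, 3), 19)), Mul(346, Pow(Mul(Rational(-1, 3), 19), 2))), -1))) = Add(Mul(99583, Rational(-1, 210745)), Mul(419240, Pow(Add(-3, Mul(-7, Rational(-19, 3)), Mul(346, Pow(Rational(-19, 3), 2))), -1))) = Add(Rational(-99583, 210745), Mul(419240, Pow(Add(-3, Rational(133, 3), Mul(346, Rational(361, 9))), -1))) = Add(Rational(-99583, 210745), Mul(419240, Pow(Add(-3, Rational(133, 3), Rational(124906, 9)), -1))) = Add(Rational(-99583, 210745), Mul(419240, Pow(Rational(125278, 9), -1))) = Add(Rational(-99583, 210745), Mul(419240, Rational(9, 125278))) = Add(Rational(-99583, 210745), Rational(1886580, 62639)) = Rational(391349522563, 13200856055)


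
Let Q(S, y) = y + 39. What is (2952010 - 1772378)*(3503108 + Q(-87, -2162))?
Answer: 4129873937520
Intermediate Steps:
Q(S, y) = 39 + y
(2952010 - 1772378)*(3503108 + Q(-87, -2162)) = (2952010 - 1772378)*(3503108 + (39 - 2162)) = 1179632*(3503108 - 2123) = 1179632*3500985 = 4129873937520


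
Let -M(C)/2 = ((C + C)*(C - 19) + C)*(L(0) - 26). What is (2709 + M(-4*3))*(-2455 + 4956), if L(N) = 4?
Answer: 87327417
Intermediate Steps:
M(C) = 44*C + 88*C*(-19 + C) (M(C) = -2*((C + C)*(C - 19) + C)*(4 - 26) = -2*((2*C)*(-19 + C) + C)*(-22) = -2*(2*C*(-19 + C) + C)*(-22) = -2*(C + 2*C*(-19 + C))*(-22) = -2*(-22*C - 44*C*(-19 + C)) = 44*C + 88*C*(-19 + C))
(2709 + M(-4*3))*(-2455 + 4956) = (2709 + 44*(-4*3)*(-37 + 2*(-4*3)))*(-2455 + 4956) = (2709 + 44*(-12)*(-37 + 2*(-12)))*2501 = (2709 + 44*(-12)*(-37 - 24))*2501 = (2709 + 44*(-12)*(-61))*2501 = (2709 + 32208)*2501 = 34917*2501 = 87327417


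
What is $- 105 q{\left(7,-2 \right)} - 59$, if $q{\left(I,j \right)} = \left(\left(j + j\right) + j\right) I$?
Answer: $4351$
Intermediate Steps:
$q{\left(I,j \right)} = 3 I j$ ($q{\left(I,j \right)} = \left(2 j + j\right) I = 3 j I = 3 I j$)
$- 105 q{\left(7,-2 \right)} - 59 = - 105 \cdot 3 \cdot 7 \left(-2\right) - 59 = \left(-105\right) \left(-42\right) - 59 = 4410 - 59 = 4351$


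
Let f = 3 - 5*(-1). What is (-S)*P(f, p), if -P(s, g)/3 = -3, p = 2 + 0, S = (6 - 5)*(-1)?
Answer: 9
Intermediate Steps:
S = -1 (S = 1*(-1) = -1)
p = 2
f = 8 (f = 3 + 5 = 8)
P(s, g) = 9 (P(s, g) = -3*(-3) = 9)
(-S)*P(f, p) = -1*(-1)*9 = 1*9 = 9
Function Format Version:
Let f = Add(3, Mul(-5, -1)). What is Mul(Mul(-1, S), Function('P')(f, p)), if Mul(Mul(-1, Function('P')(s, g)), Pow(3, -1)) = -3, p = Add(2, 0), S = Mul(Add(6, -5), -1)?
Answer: 9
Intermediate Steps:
S = -1 (S = Mul(1, -1) = -1)
p = 2
f = 8 (f = Add(3, 5) = 8)
Function('P')(s, g) = 9 (Function('P')(s, g) = Mul(-3, -3) = 9)
Mul(Mul(-1, S), Function('P')(f, p)) = Mul(Mul(-1, -1), 9) = Mul(1, 9) = 9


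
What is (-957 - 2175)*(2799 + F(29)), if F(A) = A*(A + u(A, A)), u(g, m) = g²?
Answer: -87786828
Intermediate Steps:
F(A) = A*(A + A²)
(-957 - 2175)*(2799 + F(29)) = (-957 - 2175)*(2799 + 29²*(1 + 29)) = -3132*(2799 + 841*30) = -3132*(2799 + 25230) = -3132*28029 = -87786828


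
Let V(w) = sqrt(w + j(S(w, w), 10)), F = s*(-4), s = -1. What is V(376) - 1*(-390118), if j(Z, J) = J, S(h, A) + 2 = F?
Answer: 390118 + sqrt(386) ≈ 3.9014e+5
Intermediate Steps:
F = 4 (F = -1*(-4) = 4)
S(h, A) = 2 (S(h, A) = -2 + 4 = 2)
V(w) = sqrt(10 + w) (V(w) = sqrt(w + 10) = sqrt(10 + w))
V(376) - 1*(-390118) = sqrt(10 + 376) - 1*(-390118) = sqrt(386) + 390118 = 390118 + sqrt(386)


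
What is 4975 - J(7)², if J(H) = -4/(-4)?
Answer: 4974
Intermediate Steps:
J(H) = 1 (J(H) = -4*(-¼) = 1)
4975 - J(7)² = 4975 - 1*1² = 4975 - 1*1 = 4975 - 1 = 4974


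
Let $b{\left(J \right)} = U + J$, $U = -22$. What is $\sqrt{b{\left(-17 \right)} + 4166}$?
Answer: $\sqrt{4127} \approx 64.242$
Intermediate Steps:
$b{\left(J \right)} = -22 + J$
$\sqrt{b{\left(-17 \right)} + 4166} = \sqrt{\left(-22 - 17\right) + 4166} = \sqrt{-39 + 4166} = \sqrt{4127}$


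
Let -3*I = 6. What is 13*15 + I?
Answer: 193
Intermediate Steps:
I = -2 (I = -⅓*6 = -2)
13*15 + I = 13*15 - 2 = 195 - 2 = 193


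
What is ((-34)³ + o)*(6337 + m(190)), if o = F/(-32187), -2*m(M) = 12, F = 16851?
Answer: -2669771513123/10729 ≈ -2.4884e+8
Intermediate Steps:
m(M) = -6 (m(M) = -½*12 = -6)
o = -5617/10729 (o = 16851/(-32187) = 16851*(-1/32187) = -5617/10729 ≈ -0.52353)
((-34)³ + o)*(6337 + m(190)) = ((-34)³ - 5617/10729)*(6337 - 6) = (-39304 - 5617/10729)*6331 = -421698233/10729*6331 = -2669771513123/10729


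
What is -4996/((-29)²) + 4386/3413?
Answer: -13362722/2870333 ≈ -4.6555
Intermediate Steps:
-4996/((-29)²) + 4386/3413 = -4996/841 + 4386*(1/3413) = -4996*1/841 + 4386/3413 = -4996/841 + 4386/3413 = -13362722/2870333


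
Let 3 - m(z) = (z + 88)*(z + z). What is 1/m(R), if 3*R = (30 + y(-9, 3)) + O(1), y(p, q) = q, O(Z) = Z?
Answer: -9/20237 ≈ -0.00044473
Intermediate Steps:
R = 34/3 (R = ((30 + 3) + 1)/3 = (33 + 1)/3 = (1/3)*34 = 34/3 ≈ 11.333)
m(z) = 3 - 2*z*(88 + z) (m(z) = 3 - (z + 88)*(z + z) = 3 - (88 + z)*2*z = 3 - 2*z*(88 + z))
1/m(R) = 1/(3 - 176*34/3 - 2*(34/3)**2) = 1/(3 - 5984/3 - 2*1156/9) = 1/(3 - 5984/3 - 2312/9) = 1/(-20237/9) = -9/20237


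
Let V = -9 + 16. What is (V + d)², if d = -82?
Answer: 5625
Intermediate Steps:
V = 7
(V + d)² = (7 - 82)² = (-75)² = 5625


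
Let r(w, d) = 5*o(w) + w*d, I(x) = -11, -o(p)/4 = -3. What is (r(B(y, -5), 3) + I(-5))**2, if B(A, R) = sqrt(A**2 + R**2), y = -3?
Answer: 2707 + 294*sqrt(34) ≈ 4421.3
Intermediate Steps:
o(p) = 12 (o(p) = -4*(-3) = 12)
r(w, d) = 60 + d*w (r(w, d) = 5*12 + w*d = 60 + d*w)
(r(B(y, -5), 3) + I(-5))**2 = ((60 + 3*sqrt((-3)**2 + (-5)**2)) - 11)**2 = ((60 + 3*sqrt(9 + 25)) - 11)**2 = ((60 + 3*sqrt(34)) - 11)**2 = (49 + 3*sqrt(34))**2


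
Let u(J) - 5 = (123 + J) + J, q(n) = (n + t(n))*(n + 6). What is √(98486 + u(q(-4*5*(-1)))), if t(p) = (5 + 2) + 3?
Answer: √100174 ≈ 316.50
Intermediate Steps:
t(p) = 10 (t(p) = 7 + 3 = 10)
q(n) = (6 + n)*(10 + n) (q(n) = (n + 10)*(n + 6) = (10 + n)*(6 + n) = (6 + n)*(10 + n))
u(J) = 128 + 2*J (u(J) = 5 + ((123 + J) + J) = 5 + (123 + 2*J) = 128 + 2*J)
√(98486 + u(q(-4*5*(-1)))) = √(98486 + (128 + 2*(60 + (-4*5*(-1))² + 16*(-4*5*(-1))))) = √(98486 + (128 + 2*(60 + (-20*(-1))² + 16*(-20*(-1))))) = √(98486 + (128 + 2*(60 + 20² + 16*20))) = √(98486 + (128 + 2*(60 + 400 + 320))) = √(98486 + (128 + 2*780)) = √(98486 + (128 + 1560)) = √(98486 + 1688) = √100174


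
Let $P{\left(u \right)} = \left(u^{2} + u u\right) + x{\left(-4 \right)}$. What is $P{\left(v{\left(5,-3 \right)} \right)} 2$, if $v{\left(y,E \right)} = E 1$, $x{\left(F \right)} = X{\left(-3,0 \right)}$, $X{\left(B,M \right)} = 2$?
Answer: $40$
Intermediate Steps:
$x{\left(F \right)} = 2$
$v{\left(y,E \right)} = E$
$P{\left(u \right)} = 2 + 2 u^{2}$ ($P{\left(u \right)} = \left(u^{2} + u u\right) + 2 = \left(u^{2} + u^{2}\right) + 2 = 2 u^{2} + 2 = 2 + 2 u^{2}$)
$P{\left(v{\left(5,-3 \right)} \right)} 2 = \left(2 + 2 \left(-3\right)^{2}\right) 2 = \left(2 + 2 \cdot 9\right) 2 = \left(2 + 18\right) 2 = 20 \cdot 2 = 40$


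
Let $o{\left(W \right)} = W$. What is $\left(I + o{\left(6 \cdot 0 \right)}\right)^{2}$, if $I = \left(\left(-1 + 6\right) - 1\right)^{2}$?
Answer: $256$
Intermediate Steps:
$I = 16$ ($I = \left(5 - 1\right)^{2} = 4^{2} = 16$)
$\left(I + o{\left(6 \cdot 0 \right)}\right)^{2} = \left(16 + 6 \cdot 0\right)^{2} = \left(16 + 0\right)^{2} = 16^{2} = 256$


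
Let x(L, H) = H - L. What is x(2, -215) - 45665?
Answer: -45882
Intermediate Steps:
x(2, -215) - 45665 = (-215 - 1*2) - 45665 = (-215 - 2) - 45665 = -217 - 45665 = -45882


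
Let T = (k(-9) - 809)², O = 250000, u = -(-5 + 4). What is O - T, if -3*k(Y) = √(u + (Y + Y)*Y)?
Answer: 250000 - (2427 + √163)²/9 ≈ -4.1139e+5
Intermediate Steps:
u = 1 (u = -1*(-1) = 1)
k(Y) = -√(1 + 2*Y²)/3 (k(Y) = -√(1 + (Y + Y)*Y)/3 = -√(1 + (2*Y)*Y)/3 = -√(1 + 2*Y²)/3)
T = (-809 - √163/3)² (T = (-√(1 + 2*(-9)²)/3 - 809)² = (-√(1 + 2*81)/3 - 809)² = (-√(1 + 162)/3 - 809)² = (-√163/3 - 809)² = (-809 - √163/3)² ≈ 6.6139e+5)
O - T = 250000 - (2427 + √163)²/9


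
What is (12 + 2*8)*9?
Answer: 252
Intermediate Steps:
(12 + 2*8)*9 = (12 + 16)*9 = 28*9 = 252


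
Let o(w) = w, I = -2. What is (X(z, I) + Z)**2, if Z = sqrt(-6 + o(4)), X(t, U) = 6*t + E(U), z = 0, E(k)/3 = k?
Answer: (6 - I*sqrt(2))**2 ≈ 34.0 - 16.971*I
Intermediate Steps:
E(k) = 3*k
X(t, U) = 3*U + 6*t (X(t, U) = 6*t + 3*U = 3*U + 6*t)
Z = I*sqrt(2) (Z = sqrt(-6 + 4) = sqrt(-2) = I*sqrt(2) ≈ 1.4142*I)
(X(z, I) + Z)**2 = ((3*(-2) + 6*0) + I*sqrt(2))**2 = ((-6 + 0) + I*sqrt(2))**2 = (-6 + I*sqrt(2))**2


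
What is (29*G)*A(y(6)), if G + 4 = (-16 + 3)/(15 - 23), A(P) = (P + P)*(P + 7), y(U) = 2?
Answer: -4959/2 ≈ -2479.5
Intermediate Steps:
A(P) = 2*P*(7 + P) (A(P) = (2*P)*(7 + P) = 2*P*(7 + P))
G = -19/8 (G = -4 + (-16 + 3)/(15 - 23) = -4 - 13/(-8) = -4 - 13*(-1/8) = -4 + 13/8 = -19/8 ≈ -2.3750)
(29*G)*A(y(6)) = (29*(-19/8))*(2*2*(7 + 2)) = -551*2*9/4 = -551/8*36 = -4959/2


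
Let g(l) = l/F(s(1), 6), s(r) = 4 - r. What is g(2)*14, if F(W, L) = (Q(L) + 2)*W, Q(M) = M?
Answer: 7/6 ≈ 1.1667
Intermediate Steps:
F(W, L) = W*(2 + L) (F(W, L) = (L + 2)*W = (2 + L)*W = W*(2 + L))
g(l) = l/24 (g(l) = l/(((4 - 1*1)*(2 + 6))) = l/(((4 - 1)*8)) = l/((3*8)) = l/24)
g(2)*14 = ((1/24)*2)*14 = (1/12)*14 = 7/6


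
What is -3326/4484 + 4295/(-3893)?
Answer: -16103449/8728106 ≈ -1.8450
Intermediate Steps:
-3326/4484 + 4295/(-3893) = -3326*1/4484 + 4295*(-1/3893) = -1663/2242 - 4295/3893 = -16103449/8728106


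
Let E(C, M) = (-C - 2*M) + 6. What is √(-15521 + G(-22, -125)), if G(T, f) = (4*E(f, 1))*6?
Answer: 5*I*√497 ≈ 111.47*I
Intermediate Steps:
E(C, M) = 6 - C - 2*M
G(T, f) = 96 - 24*f (G(T, f) = (4*(6 - f - 2*1))*6 = (4*(6 - f - 2))*6 = (4*(4 - f))*6 = (16 - 4*f)*6 = 96 - 24*f)
√(-15521 + G(-22, -125)) = √(-15521 + (96 - 24*(-125))) = √(-15521 + (96 + 3000)) = √(-15521 + 3096) = √(-12425) = 5*I*√497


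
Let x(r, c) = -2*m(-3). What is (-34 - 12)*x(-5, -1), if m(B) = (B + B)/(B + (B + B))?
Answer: 184/3 ≈ 61.333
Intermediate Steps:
m(B) = ⅔ (m(B) = (2*B)/(B + 2*B) = (2*B)/((3*B)) = (2*B)*(1/(3*B)) = ⅔)
x(r, c) = -4/3 (x(r, c) = -2*⅔ = -4/3)
(-34 - 12)*x(-5, -1) = (-34 - 12)*(-4/3) = -46*(-4/3) = 184/3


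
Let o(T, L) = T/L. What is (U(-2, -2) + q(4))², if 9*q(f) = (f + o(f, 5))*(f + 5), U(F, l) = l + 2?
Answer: 576/25 ≈ 23.040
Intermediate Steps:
U(F, l) = 2 + l
q(f) = 2*f*(5 + f)/15 (q(f) = ((f + f/5)*(f + 5))/9 = ((f + f*(⅕))*(5 + f))/9 = ((f + f/5)*(5 + f))/9 = ((6*f/5)*(5 + f))/9 = (6*f*(5 + f)/5)/9 = 2*f*(5 + f)/15)
(U(-2, -2) + q(4))² = ((2 - 2) + (2/15)*4*(5 + 4))² = (0 + (2/15)*4*9)² = (0 + 24/5)² = (24/5)² = 576/25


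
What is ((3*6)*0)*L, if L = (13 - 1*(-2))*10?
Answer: 0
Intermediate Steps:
L = 150 (L = (13 + 2)*10 = 15*10 = 150)
((3*6)*0)*L = ((3*6)*0)*150 = (18*0)*150 = 0*150 = 0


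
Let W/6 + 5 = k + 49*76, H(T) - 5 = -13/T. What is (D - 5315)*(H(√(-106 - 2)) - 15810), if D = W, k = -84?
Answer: -260703475 + 214435*I*√3/18 ≈ -2.607e+8 + 20634.0*I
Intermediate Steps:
H(T) = 5 - 13/T
W = 21810 (W = -30 + 6*(-84 + 49*76) = -30 + 6*(-84 + 3724) = -30 + 6*3640 = -30 + 21840 = 21810)
D = 21810
(D - 5315)*(H(√(-106 - 2)) - 15810) = (21810 - 5315)*((5 - 13/√(-106 - 2)) - 15810) = 16495*((5 - 13*(-I*√3/18)) - 15810) = 16495*((5 - (-13)*I*√3/18) - 15810) = 16495*((5 + 13*I*√3/18) - 15810) = 16495*(-15805 + 13*I*√3/18) = -260703475 + 214435*I*√3/18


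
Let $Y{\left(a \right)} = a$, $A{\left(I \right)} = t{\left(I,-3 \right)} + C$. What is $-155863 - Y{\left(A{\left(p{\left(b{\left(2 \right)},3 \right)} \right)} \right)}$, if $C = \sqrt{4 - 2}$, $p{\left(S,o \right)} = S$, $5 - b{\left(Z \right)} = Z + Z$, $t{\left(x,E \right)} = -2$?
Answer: $-155861 - \sqrt{2} \approx -1.5586 \cdot 10^{5}$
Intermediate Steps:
$b{\left(Z \right)} = 5 - 2 Z$ ($b{\left(Z \right)} = 5 - \left(Z + Z\right) = 5 - 2 Z$)
$C = \sqrt{2} \approx 1.4142$
$A{\left(I \right)} = -2 + \sqrt{2}$
$-155863 - Y{\left(A{\left(p{\left(b{\left(2 \right)},3 \right)} \right)} \right)} = -155863 - \left(-2 + \sqrt{2}\right) = -155863 + \left(2 - \sqrt{2}\right) = -155861 - \sqrt{2}$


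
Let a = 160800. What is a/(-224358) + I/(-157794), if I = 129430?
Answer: -647761085/421456503 ≈ -1.5370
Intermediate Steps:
a/(-224358) + I/(-157794) = 160800/(-224358) + 129430/(-157794) = 160800*(-1/224358) + 129430*(-1/157794) = -26800/37393 - 9245/11271 = -647761085/421456503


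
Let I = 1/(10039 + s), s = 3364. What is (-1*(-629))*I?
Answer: 629/13403 ≈ 0.046930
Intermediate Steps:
I = 1/13403 (I = 1/(10039 + 3364) = 1/13403 ≈ 7.4610e-5)
(-1*(-629))*I = -1*(-629)*(1/13403) = 629*(1/13403) = 629/13403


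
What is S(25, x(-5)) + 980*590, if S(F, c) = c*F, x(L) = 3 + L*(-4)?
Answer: 578775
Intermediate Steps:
x(L) = 3 - 4*L
S(F, c) = F*c
S(25, x(-5)) + 980*590 = 25*(3 - 4*(-5)) + 980*590 = 25*(3 + 20) + 578200 = 25*23 + 578200 = 575 + 578200 = 578775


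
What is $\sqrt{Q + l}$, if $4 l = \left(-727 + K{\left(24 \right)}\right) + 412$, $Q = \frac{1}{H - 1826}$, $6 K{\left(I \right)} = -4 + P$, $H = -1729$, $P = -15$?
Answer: $\frac{i \sqrt{1787116670}}{4740} \approx 8.9186 i$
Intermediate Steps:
$K{\left(I \right)} = - \frac{19}{6}$ ($K{\left(I \right)} = \frac{-4 - 15}{6} = \frac{1}{6} \left(-19\right) = - \frac{19}{6}$)
$Q = - \frac{1}{3555}$ ($Q = \frac{1}{-1729 - 1826} = \frac{1}{-3555} = - \frac{1}{3555} \approx -0.00028129$)
$l = - \frac{1909}{24}$ ($l = \frac{\left(-727 - \frac{19}{6}\right) + 412}{4} = \frac{- \frac{4381}{6} + 412}{4} = \frac{1}{4} \left(- \frac{1909}{6}\right) = - \frac{1909}{24} \approx -79.542$)
$\sqrt{Q + l} = \sqrt{- \frac{1}{3555} - \frac{1909}{24}} = \sqrt{- \frac{2262173}{28440}} = \frac{i \sqrt{1787116670}}{4740}$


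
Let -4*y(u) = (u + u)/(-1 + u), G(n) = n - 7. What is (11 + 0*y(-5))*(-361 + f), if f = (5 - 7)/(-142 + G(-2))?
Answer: -599599/151 ≈ -3970.9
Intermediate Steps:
G(n) = -7 + n
y(u) = -u/(2*(-1 + u)) (y(u) = -(u + u)/(4*(-1 + u)) = -2*u/(4*(-1 + u)) = -u/(2*(-1 + u)))
f = 2/151 (f = (5 - 7)/(-142 + (-7 - 2)) = -2/(-142 - 9) = -2/(-151) = -2*(-1/151) = 2/151 ≈ 0.013245)
(11 + 0*y(-5))*(-361 + f) = (11 + 0*(-1*(-5)/(-2 + 2*(-5))))*(-361 + 2/151) = (11 + 0*(-1*(-5)/(-2 - 10)))*(-54509/151) = (11 + 0*(-1*(-5)/(-12)))*(-54509/151) = (11 + 0*(-1*(-5)*(-1/12)))*(-54509/151) = (11 + 0*(-5/12))*(-54509/151) = (11 + 0)*(-54509/151) = 11*(-54509/151) = -599599/151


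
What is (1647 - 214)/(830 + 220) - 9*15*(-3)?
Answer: 426683/1050 ≈ 406.36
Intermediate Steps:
(1647 - 214)/(830 + 220) - 9*15*(-3) = 1433/1050 - 135*(-3) = 1433*(1/1050) + 405 = 1433/1050 + 405 = 426683/1050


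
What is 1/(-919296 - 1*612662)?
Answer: -1/1531958 ≈ -6.5276e-7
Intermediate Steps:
1/(-919296 - 1*612662) = 1/(-919296 - 612662) = 1/(-1531958) = -1/1531958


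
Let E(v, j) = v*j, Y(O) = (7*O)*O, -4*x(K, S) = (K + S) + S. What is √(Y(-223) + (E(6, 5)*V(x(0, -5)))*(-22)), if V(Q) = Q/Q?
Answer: √347443 ≈ 589.44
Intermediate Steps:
x(K, S) = -S/2 - K/4 (x(K, S) = -((K + S) + S)/4 = -(K + 2*S)/4 = -S/2 - K/4)
V(Q) = 1
Y(O) = 7*O²
E(v, j) = j*v
√(Y(-223) + (E(6, 5)*V(x(0, -5)))*(-22)) = √(7*(-223)² + ((5*6)*1)*(-22)) = √(7*49729 + (30*1)*(-22)) = √(348103 + 30*(-22)) = √(348103 - 660) = √347443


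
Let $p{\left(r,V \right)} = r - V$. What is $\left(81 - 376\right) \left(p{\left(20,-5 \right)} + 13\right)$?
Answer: $-11210$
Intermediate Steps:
$\left(81 - 376\right) \left(p{\left(20,-5 \right)} + 13\right) = \left(81 - 376\right) \left(\left(20 - -5\right) + 13\right) = - 295 \left(\left(20 + 5\right) + 13\right) = - 295 \left(25 + 13\right) = \left(-295\right) 38 = -11210$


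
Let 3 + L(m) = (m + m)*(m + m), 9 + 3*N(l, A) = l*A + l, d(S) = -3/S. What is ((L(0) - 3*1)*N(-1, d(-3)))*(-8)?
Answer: -176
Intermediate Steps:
N(l, A) = -3 + l/3 + A*l/3 (N(l, A) = -3 + (l*A + l)/3 = -3 + (A*l + l)/3 = -3 + (l + A*l)/3 = -3 + (l/3 + A*l/3) = -3 + l/3 + A*l/3)
L(m) = -3 + 4*m² (L(m) = -3 + (m + m)*(m + m) = -3 + (2*m)*(2*m) = -3 + 4*m²)
((L(0) - 3*1)*N(-1, d(-3)))*(-8) = (((-3 + 4*0²) - 3*1)*(-3 + (⅓)*(-1) + (⅓)*(-3/(-3))*(-1)))*(-8) = (((-3 + 4*0) - 3)*(-3 - ⅓ + (⅓)*(-3*(-⅓))*(-1)))*(-8) = (((-3 + 0) - 3)*(-3 - ⅓ + (⅓)*1*(-1)))*(-8) = ((-3 - 3)*(-3 - ⅓ - ⅓))*(-8) = -6*(-11/3)*(-8) = 22*(-8) = -176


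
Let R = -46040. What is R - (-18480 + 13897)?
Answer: -41457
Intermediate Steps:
R - (-18480 + 13897) = -46040 - (-18480 + 13897) = -46040 - 1*(-4583) = -46040 + 4583 = -41457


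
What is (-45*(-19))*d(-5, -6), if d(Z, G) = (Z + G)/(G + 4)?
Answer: 9405/2 ≈ 4702.5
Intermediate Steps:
d(Z, G) = (G + Z)/(4 + G)
(-45*(-19))*d(-5, -6) = (-45*(-19))*((-6 - 5)/(4 - 6)) = 855*(-11/(-2)) = 855*(-½*(-11)) = 855*(11/2) = 9405/2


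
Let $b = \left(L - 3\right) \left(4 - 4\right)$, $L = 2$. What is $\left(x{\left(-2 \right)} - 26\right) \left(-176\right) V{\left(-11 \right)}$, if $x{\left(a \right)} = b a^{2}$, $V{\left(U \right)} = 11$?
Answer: $50336$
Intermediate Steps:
$b = 0$ ($b = \left(2 - 3\right) \left(4 - 4\right) = \left(-1\right) 0 = 0$)
$x{\left(a \right)} = 0$ ($x{\left(a \right)} = 0 a^{2} = 0$)
$\left(x{\left(-2 \right)} - 26\right) \left(-176\right) V{\left(-11 \right)} = \left(0 - 26\right) \left(-176\right) 11 = \left(-26\right) \left(-176\right) 11 = 4576 \cdot 11 = 50336$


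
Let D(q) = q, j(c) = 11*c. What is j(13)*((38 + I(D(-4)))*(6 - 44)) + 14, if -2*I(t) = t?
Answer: -217346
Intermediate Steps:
I(t) = -t/2
j(13)*((38 + I(D(-4)))*(6 - 44)) + 14 = (11*13)*((38 - ½*(-4))*(6 - 44)) + 14 = 143*((38 + 2)*(-38)) + 14 = 143*(40*(-38)) + 14 = 143*(-1520) + 14 = -217360 + 14 = -217346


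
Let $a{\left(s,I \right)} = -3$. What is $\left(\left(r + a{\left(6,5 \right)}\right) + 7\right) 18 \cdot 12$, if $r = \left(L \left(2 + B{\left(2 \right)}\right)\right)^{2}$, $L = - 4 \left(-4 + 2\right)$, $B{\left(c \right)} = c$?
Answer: $222048$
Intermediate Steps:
$L = 8$ ($L = \left(-4\right) \left(-2\right) = 8$)
$r = 1024$ ($r = \left(8 \left(2 + 2\right)\right)^{2} = \left(8 \cdot 4\right)^{2} = 32^{2} = 1024$)
$\left(\left(r + a{\left(6,5 \right)}\right) + 7\right) 18 \cdot 12 = \left(\left(1024 - 3\right) + 7\right) 18 \cdot 12 = \left(1021 + 7\right) 18 \cdot 12 = 1028 \cdot 18 \cdot 12 = 18504 \cdot 12 = 222048$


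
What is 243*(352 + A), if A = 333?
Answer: 166455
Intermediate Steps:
243*(352 + A) = 243*(352 + 333) = 243*685 = 166455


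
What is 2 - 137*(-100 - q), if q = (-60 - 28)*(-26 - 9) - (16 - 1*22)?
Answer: 436484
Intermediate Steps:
q = 3086 (q = -88*(-35) - (16 - 22) = 3080 - 1*(-6) = 3080 + 6 = 3086)
2 - 137*(-100 - q) = 2 - 137*(-100 - 1*3086) = 2 - 137*(-100 - 3086) = 2 - 137*(-3186) = 2 + 436482 = 436484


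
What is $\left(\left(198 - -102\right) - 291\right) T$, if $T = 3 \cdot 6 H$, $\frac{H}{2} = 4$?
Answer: $1296$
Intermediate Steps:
$H = 8$ ($H = 2 \cdot 4 = 8$)
$T = 144$ ($T = 3 \cdot 6 \cdot 8 = 18 \cdot 8 = 144$)
$\left(\left(198 - -102\right) - 291\right) T = \left(\left(198 - -102\right) - 291\right) 144 = \left(\left(198 + 102\right) - 291\right) 144 = \left(300 - 291\right) 144 = 9 \cdot 144 = 1296$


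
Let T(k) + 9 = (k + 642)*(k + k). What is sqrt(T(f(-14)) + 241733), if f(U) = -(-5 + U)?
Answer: sqrt(266842) ≈ 516.57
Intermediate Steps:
f(U) = 5 - U
T(k) = -9 + 2*k*(642 + k) (T(k) = -9 + (k + 642)*(k + k) = -9 + (642 + k)*(2*k) = -9 + 2*k*(642 + k))
sqrt(T(f(-14)) + 241733) = sqrt((-9 + 2*(5 - 1*(-14))**2 + 1284*(5 - 1*(-14))) + 241733) = sqrt((-9 + 2*(5 + 14)**2 + 1284*(5 + 14)) + 241733) = sqrt((-9 + 2*19**2 + 1284*19) + 241733) = sqrt((-9 + 2*361 + 24396) + 241733) = sqrt((-9 + 722 + 24396) + 241733) = sqrt(25109 + 241733) = sqrt(266842)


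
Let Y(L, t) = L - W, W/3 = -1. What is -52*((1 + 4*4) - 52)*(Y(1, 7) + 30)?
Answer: 61880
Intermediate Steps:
W = -3 (W = 3*(-1) = -3)
Y(L, t) = 3 + L (Y(L, t) = L - 1*(-3) = L + 3 = 3 + L)
-52*((1 + 4*4) - 52)*(Y(1, 7) + 30) = -52*((1 + 4*4) - 52)*((3 + 1) + 30) = -52*((1 + 16) - 52)*(4 + 30) = -52*(17 - 52)*34 = -(-1820)*34 = -52*(-1190) = 61880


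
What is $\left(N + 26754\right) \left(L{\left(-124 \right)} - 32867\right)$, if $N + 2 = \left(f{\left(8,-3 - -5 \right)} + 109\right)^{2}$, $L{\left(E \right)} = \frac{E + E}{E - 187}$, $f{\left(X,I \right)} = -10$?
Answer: $- \frac{373622432117}{311} \approx -1.2014 \cdot 10^{9}$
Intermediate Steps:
$L{\left(E \right)} = \frac{2 E}{-187 + E}$
$N = 9799$ ($N = -2 + \left(-10 + 109\right)^{2} = -2 + 99^{2} = -2 + 9801 = 9799$)
$\left(N + 26754\right) \left(L{\left(-124 \right)} - 32867\right) = \left(9799 + 26754\right) \left(2 \left(-124\right) \frac{1}{-187 - 124} - 32867\right) = 36553 \left(2 \left(-124\right) \frac{1}{-311} - 32867\right) = 36553 \left(2 \left(-124\right) \left(- \frac{1}{311}\right) - 32867\right) = 36553 \left(\frac{248}{311} - 32867\right) = 36553 \left(- \frac{10221389}{311}\right) = - \frac{373622432117}{311}$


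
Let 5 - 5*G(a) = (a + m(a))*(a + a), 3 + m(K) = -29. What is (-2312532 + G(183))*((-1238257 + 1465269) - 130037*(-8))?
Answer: -14723484226668/5 ≈ -2.9447e+12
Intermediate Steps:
m(K) = -32 (m(K) = -3 - 29 = -32)
G(a) = 1 - 2*a*(-32 + a)/5 (G(a) = 1 - (a - 32)*(a + a)/5 = 1 - (-32 + a)*2*a/5 = 1 - 2*a*(-32 + a)/5)
(-2312532 + G(183))*((-1238257 + 1465269) - 130037*(-8)) = (-2312532 + (1 - 2/5*183**2 + (64/5)*183))*((-1238257 + 1465269) - 130037*(-8)) = (-2312532 + (1 - 2/5*33489 + 11712/5))*(227012 + 1040296) = (-2312532 + (1 - 66978/5 + 11712/5))*1267308 = (-2312532 - 55261/5)*1267308 = -11617921/5*1267308 = -14723484226668/5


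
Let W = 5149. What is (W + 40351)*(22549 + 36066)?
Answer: 2666982500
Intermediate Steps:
(W + 40351)*(22549 + 36066) = (5149 + 40351)*(22549 + 36066) = 45500*58615 = 2666982500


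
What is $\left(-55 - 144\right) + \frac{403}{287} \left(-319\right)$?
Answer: $- \frac{185670}{287} \approx -646.93$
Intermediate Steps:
$\left(-55 - 144\right) + \frac{403}{287} \left(-319\right) = -199 + 403 \cdot \frac{1}{287} \left(-319\right) = -199 + \frac{403}{287} \left(-319\right) = -199 - \frac{128557}{287} = - \frac{185670}{287}$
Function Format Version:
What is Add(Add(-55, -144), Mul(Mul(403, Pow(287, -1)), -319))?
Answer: Rational(-185670, 287) ≈ -646.93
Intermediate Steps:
Add(Add(-55, -144), Mul(Mul(403, Pow(287, -1)), -319)) = Add(-199, Mul(Mul(403, Rational(1, 287)), -319)) = Add(-199, Mul(Rational(403, 287), -319)) = Add(-199, Rational(-128557, 287)) = Rational(-185670, 287)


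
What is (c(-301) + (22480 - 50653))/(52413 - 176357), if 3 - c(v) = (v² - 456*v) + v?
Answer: 127863/61972 ≈ 2.0632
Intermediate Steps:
c(v) = 3 - v² + 455*v (c(v) = 3 - ((v² - 456*v) + v) = 3 - (v² - 455*v) = 3 + (-v² + 455*v) = 3 - v² + 455*v)
(c(-301) + (22480 - 50653))/(52413 - 176357) = ((3 - 1*(-301)² + 455*(-301)) + (22480 - 50653))/(52413 - 176357) = ((3 - 1*90601 - 136955) - 28173)/(-123944) = ((3 - 90601 - 136955) - 28173)*(-1/123944) = (-227553 - 28173)*(-1/123944) = -255726*(-1/123944) = 127863/61972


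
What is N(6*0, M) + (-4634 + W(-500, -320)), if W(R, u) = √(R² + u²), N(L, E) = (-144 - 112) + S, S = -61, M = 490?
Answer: -4951 + 20*√881 ≈ -4357.4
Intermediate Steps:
N(L, E) = -317 (N(L, E) = (-144 - 112) - 61 = -256 - 61 = -317)
N(6*0, M) + (-4634 + W(-500, -320)) = -317 + (-4634 + √((-500)² + (-320)²)) = -317 + (-4634 + √(250000 + 102400)) = -317 + (-4634 + √352400) = -317 + (-4634 + 20*√881) = -4951 + 20*√881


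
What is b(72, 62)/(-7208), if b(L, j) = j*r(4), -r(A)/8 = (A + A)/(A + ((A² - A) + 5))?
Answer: 496/18921 ≈ 0.026214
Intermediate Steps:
r(A) = -16*A/(5 + A²) (r(A) = -8*(A + A)/(A + ((A² - A) + 5)) = -8*2*A/(A + (5 + A² - A)) = -8*2*A/(5 + A²) = -16*A/(5 + A²))
b(L, j) = -64*j/21 (b(L, j) = j*(-16*4/(5 + 4²)) = j*(-16*4/(5 + 16)) = j*(-16*4/21) = j*(-16*4*1/21) = j*(-64/21) = -64*j/21)
b(72, 62)/(-7208) = -64/21*62/(-7208) = -3968/21*(-1/7208) = 496/18921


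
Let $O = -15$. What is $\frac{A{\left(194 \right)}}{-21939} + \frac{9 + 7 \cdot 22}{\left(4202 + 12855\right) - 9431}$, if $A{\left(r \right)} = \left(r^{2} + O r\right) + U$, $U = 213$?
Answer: $- \frac{87622919}{55768938} \approx -1.5712$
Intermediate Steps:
$A{\left(r \right)} = 213 + r^{2} - 15 r$ ($A{\left(r \right)} = \left(r^{2} - 15 r\right) + 213 = 213 + r^{2} - 15 r$)
$\frac{A{\left(194 \right)}}{-21939} + \frac{9 + 7 \cdot 22}{\left(4202 + 12855\right) - 9431} = \frac{213 + 194^{2} - 2910}{-21939} + \frac{9 + 7 \cdot 22}{\left(4202 + 12855\right) - 9431} = \left(213 + 37636 - 2910\right) \left(- \frac{1}{21939}\right) + \frac{9 + 154}{17057 - 9431} = 34939 \left(- \frac{1}{21939}\right) + \frac{163}{7626} = - \frac{34939}{21939} + 163 \cdot \frac{1}{7626} = - \frac{34939}{21939} + \frac{163}{7626} = - \frac{87622919}{55768938}$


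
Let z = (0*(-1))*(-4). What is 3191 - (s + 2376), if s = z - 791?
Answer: 1606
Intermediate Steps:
z = 0 (z = 0*(-4) = 0)
s = -791 (s = 0 - 791 = -791)
3191 - (s + 2376) = 3191 - (-791 + 2376) = 3191 - 1*1585 = 3191 - 1585 = 1606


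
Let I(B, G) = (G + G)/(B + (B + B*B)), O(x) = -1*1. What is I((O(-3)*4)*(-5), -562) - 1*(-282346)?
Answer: 31057779/110 ≈ 2.8234e+5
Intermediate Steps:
O(x) = -1
I(B, G) = 2*G/(B² + 2*B) (I(B, G) = (2*G)/(B + (B + B²)) = (2*G)/(B² + 2*B) = 2*G/(B² + 2*B))
I((O(-3)*4)*(-5), -562) - 1*(-282346) = 2*(-562)/((-1*4*(-5))*(2 - 1*4*(-5))) - 1*(-282346) = 2*(-562)/(-4*(-5)*(2 - 4*(-5))) + 282346 = 2*(-562)/(20*(2 + 20)) + 282346 = 2*(-562)*(1/20)/22 + 282346 = 2*(-562)*(1/20)*(1/22) + 282346 = -281/110 + 282346 = 31057779/110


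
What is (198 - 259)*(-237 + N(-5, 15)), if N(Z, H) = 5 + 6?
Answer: 13786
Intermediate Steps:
N(Z, H) = 11
(198 - 259)*(-237 + N(-5, 15)) = (198 - 259)*(-237 + 11) = -61*(-226) = 13786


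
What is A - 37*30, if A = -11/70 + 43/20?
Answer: -155121/140 ≈ -1108.0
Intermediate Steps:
A = 279/140 (A = -11*1/70 + 43*(1/20) = -11/70 + 43/20 = 279/140 ≈ 1.9929)
A - 37*30 = 279/140 - 37*30 = 279/140 - 1110 = -155121/140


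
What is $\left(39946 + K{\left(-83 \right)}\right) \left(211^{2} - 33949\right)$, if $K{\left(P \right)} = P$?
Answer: $421431636$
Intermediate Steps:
$\left(39946 + K{\left(-83 \right)}\right) \left(211^{2} - 33949\right) = \left(39946 - 83\right) \left(211^{2} - 33949\right) = 39863 \left(44521 - 33949\right) = 39863 \cdot 10572 = 421431636$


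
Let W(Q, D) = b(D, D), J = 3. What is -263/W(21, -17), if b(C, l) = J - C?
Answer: -263/20 ≈ -13.150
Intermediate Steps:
b(C, l) = 3 - C
W(Q, D) = 3 - D
-263/W(21, -17) = -263/(3 - 1*(-17)) = -263/(3 + 17) = -263/20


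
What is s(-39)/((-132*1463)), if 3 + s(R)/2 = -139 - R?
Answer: 103/96558 ≈ 0.0010667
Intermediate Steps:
s(R) = -284 - 2*R (s(R) = -6 + 2*(-139 - R) = -6 + (-278 - 2*R) = -284 - 2*R)
s(-39)/((-132*1463)) = (-284 - 2*(-39))/((-132*1463)) = (-284 + 78)/(-193116) = -206*(-1/193116) = 103/96558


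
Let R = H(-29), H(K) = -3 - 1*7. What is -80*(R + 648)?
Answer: -51040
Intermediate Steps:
H(K) = -10 (H(K) = -3 - 7 = -10)
R = -10
-80*(R + 648) = -80*(-10 + 648) = -80*638 = -51040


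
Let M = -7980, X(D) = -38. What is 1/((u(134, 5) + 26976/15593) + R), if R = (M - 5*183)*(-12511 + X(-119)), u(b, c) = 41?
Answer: 15593/1740543640804 ≈ 8.9587e-9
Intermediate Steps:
R = 111623355 (R = (-7980 - 5*183)*(-12511 - 38) = (-7980 - 915)*(-12549) = -8895*(-12549) = 111623355)
1/((u(134, 5) + 26976/15593) + R) = 1/((41 + 26976/15593) + 111623355) = 1/(666289/15593 + 111623355) = 1/(1740543640804/15593) = 15593/1740543640804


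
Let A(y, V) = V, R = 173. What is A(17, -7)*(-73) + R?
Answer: 684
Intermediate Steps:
A(17, -7)*(-73) + R = -7*(-73) + 173 = 511 + 173 = 684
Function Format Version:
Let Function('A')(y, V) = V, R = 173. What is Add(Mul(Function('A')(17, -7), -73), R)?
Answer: 684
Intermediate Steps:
Add(Mul(Function('A')(17, -7), -73), R) = Add(Mul(-7, -73), 173) = Add(511, 173) = 684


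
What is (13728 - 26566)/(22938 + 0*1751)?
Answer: -6419/11469 ≈ -0.55968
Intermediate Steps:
(13728 - 26566)/(22938 + 0*1751) = -12838/(22938 + 0) = -12838/22938 = -12838*1/22938 = -6419/11469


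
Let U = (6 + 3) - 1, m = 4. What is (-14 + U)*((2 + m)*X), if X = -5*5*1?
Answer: 900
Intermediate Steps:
U = 8 (U = 9 - 1 = 8)
X = -25 (X = -25*1 = -25)
(-14 + U)*((2 + m)*X) = (-14 + 8)*((2 + 4)*(-25)) = -36*(-25) = -6*(-150) = 900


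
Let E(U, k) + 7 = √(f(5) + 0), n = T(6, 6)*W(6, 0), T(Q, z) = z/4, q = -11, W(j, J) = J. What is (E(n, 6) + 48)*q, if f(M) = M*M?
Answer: -506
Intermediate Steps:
f(M) = M²
T(Q, z) = z/4 (T(Q, z) = z*(¼) = z/4)
n = 0 (n = ((¼)*6)*0 = (3/2)*0 = 0)
E(U, k) = -2 (E(U, k) = -7 + √(5² + 0) = -7 + √(25 + 0) = -7 + √25 = -7 + 5 = -2)
(E(n, 6) + 48)*q = (-2 + 48)*(-11) = 46*(-11) = -506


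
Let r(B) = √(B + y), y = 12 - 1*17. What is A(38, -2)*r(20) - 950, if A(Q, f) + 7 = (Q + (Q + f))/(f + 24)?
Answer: -950 - 40*√15/11 ≈ -964.08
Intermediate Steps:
A(Q, f) = -7 + (f + 2*Q)/(24 + f) (A(Q, f) = -7 + (Q + (Q + f))/(f + 24) = -7 + (f + 2*Q)/(24 + f))
y = -5 (y = 12 - 17 = -5)
r(B) = √(-5 + B) (r(B) = √(B - 5) = √(-5 + B))
A(38, -2)*r(20) - 950 = (2*(-84 + 38 - 3*(-2))/(24 - 2))*√(-5 + 20) - 950 = (2*(-84 + 38 + 6)/22)*√15 - 950 = (2*(1/22)*(-40))*√15 - 950 = -40*√15/11 - 950 = -950 - 40*√15/11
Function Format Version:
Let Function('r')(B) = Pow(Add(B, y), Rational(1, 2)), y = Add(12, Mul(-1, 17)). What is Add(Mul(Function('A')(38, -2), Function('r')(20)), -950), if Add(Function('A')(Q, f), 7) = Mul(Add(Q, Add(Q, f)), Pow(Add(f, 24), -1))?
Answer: Add(-950, Mul(Rational(-40, 11), Pow(15, Rational(1, 2)))) ≈ -964.08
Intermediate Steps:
Function('A')(Q, f) = Add(-7, Mul(Pow(Add(24, f), -1), Add(f, Mul(2, Q)))) (Function('A')(Q, f) = Add(-7, Mul(Add(Q, Add(Q, f)), Pow(Add(f, 24), -1))) = Add(-7, Mul(Add(f, Mul(2, Q)), Pow(Add(24, f), -1))) = Add(-7, Mul(Pow(Add(24, f), -1), Add(f, Mul(2, Q)))))
y = -5 (y = Add(12, -17) = -5)
Function('r')(B) = Pow(Add(-5, B), Rational(1, 2)) (Function('r')(B) = Pow(Add(B, -5), Rational(1, 2)) = Pow(Add(-5, B), Rational(1, 2)))
Add(Mul(Function('A')(38, -2), Function('r')(20)), -950) = Add(Mul(Mul(2, Pow(Add(24, -2), -1), Add(-84, 38, Mul(-3, -2))), Pow(Add(-5, 20), Rational(1, 2))), -950) = Add(Mul(Mul(2, Pow(22, -1), Add(-84, 38, 6)), Pow(15, Rational(1, 2))), -950) = Add(Mul(Mul(2, Rational(1, 22), -40), Pow(15, Rational(1, 2))), -950) = Add(Mul(Rational(-40, 11), Pow(15, Rational(1, 2))), -950) = Add(-950, Mul(Rational(-40, 11), Pow(15, Rational(1, 2))))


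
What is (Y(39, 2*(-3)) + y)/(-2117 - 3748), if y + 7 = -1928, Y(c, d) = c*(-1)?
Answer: 658/1955 ≈ 0.33657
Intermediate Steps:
Y(c, d) = -c
y = -1935 (y = -7 - 1928 = -1935)
(Y(39, 2*(-3)) + y)/(-2117 - 3748) = (-1*39 - 1935)/(-2117 - 3748) = (-39 - 1935)/(-5865) = -1974*(-1/5865) = 658/1955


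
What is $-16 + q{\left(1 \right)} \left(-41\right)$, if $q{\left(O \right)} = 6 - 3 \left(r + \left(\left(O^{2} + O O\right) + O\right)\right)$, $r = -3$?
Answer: $-262$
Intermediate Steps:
$q{\left(O \right)} = 15 - 6 O^{2} - 3 O$ ($q{\left(O \right)} = 6 - 3 \left(-3 + \left(\left(O^{2} + O O\right) + O\right)\right) = 6 - 3 \left(-3 + \left(\left(O^{2} + O^{2}\right) + O\right)\right) = 6 - 3 \left(-3 + \left(2 O^{2} + O\right)\right) = 6 - 3 \left(-3 + \left(O + 2 O^{2}\right)\right) = 6 - 3 \left(-3 + O + 2 O^{2}\right) = 6 - \left(-9 + 3 O + 6 O^{2}\right) = 15 - 6 O^{2} - 3 O$)
$-16 + q{\left(1 \right)} \left(-41\right) = -16 + \left(15 - 6 \cdot 1^{2} - 3\right) \left(-41\right) = -16 + \left(15 - 6 - 3\right) \left(-41\right) = -16 + 6 \left(-41\right) = -16 - 246 = -262$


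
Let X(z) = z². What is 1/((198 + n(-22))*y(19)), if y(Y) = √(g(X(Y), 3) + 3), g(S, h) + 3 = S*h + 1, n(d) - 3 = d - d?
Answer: √271/108942 ≈ 0.00015111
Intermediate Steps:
n(d) = 3 (n(d) = 3 + (d - d) = 3 + 0 = 3)
g(S, h) = -2 + S*h (g(S, h) = -3 + (S*h + 1) = -3 + (1 + S*h) = -2 + S*h)
y(Y) = √(1 + 3*Y²) (y(Y) = √((-2 + Y²*3) + 3) = √((-2 + 3*Y²) + 3) = √(1 + 3*Y²))
1/((198 + n(-22))*y(19)) = 1/((198 + 3)*√(1 + 3*19²)) = 1/(201*√(1 + 3*361)) = 1/(201*√(1 + 1083)) = 1/(201*√1084) = 1/(201*(2*√271)) = 1/(402*√271) = √271/108942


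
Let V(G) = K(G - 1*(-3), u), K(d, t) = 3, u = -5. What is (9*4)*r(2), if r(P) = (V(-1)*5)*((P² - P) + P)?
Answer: 2160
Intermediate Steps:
V(G) = 3
r(P) = 15*P² (r(P) = (3*5)*((P² - P) + P) = 15*P²)
(9*4)*r(2) = (9*4)*(15*2²) = 36*(15*4) = 36*60 = 2160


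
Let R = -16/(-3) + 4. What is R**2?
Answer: 784/9 ≈ 87.111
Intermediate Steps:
R = 28/3 (R = -16*(-1)/3 + 4 = -4*(-4/3) + 4 = 16/3 + 4 = 28/3 ≈ 9.3333)
R**2 = (28/3)**2 = 784/9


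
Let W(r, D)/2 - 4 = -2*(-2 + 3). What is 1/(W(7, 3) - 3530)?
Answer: -1/3526 ≈ -0.00028361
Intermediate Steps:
W(r, D) = 4 (W(r, D) = 8 + 2*(-2*(-2 + 3)) = 8 + 2*(-2*1) = 8 + 2*(-2) = 8 - 4 = 4)
1/(W(7, 3) - 3530) = 1/(4 - 3530) = 1/(-3526) = -1/3526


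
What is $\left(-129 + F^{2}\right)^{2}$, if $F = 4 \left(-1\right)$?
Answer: $12769$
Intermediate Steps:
$F = -4$
$\left(-129 + F^{2}\right)^{2} = \left(-129 + \left(-4\right)^{2}\right)^{2} = \left(-129 + 16\right)^{2} = \left(-113\right)^{2} = 12769$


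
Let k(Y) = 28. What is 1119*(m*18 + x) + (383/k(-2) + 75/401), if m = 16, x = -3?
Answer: 3580933303/11228 ≈ 3.1893e+5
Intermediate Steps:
1119*(m*18 + x) + (383/k(-2) + 75/401) = 1119*(16*18 - 3) + (383/28 + 75/401) = 1119*(288 - 3) + (383*(1/28) + 75*(1/401)) = 1119*285 + (383/28 + 75/401) = 318915 + 155683/11228 = 3580933303/11228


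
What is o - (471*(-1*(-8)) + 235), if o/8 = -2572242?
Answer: -20581939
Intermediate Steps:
o = -20577936 (o = 8*(-2572242) = -20577936)
o - (471*(-1*(-8)) + 235) = -20577936 - (471*(-1*(-8)) + 235) = -20577936 - (471*8 + 235) = -20577936 - (3768 + 235) = -20577936 - 1*4003 = -20577936 - 4003 = -20581939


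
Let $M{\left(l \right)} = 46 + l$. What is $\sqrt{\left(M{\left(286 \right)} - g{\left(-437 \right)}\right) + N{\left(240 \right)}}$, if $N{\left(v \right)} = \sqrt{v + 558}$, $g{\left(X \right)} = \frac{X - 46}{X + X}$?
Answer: $\frac{\sqrt{478610 + 1444 \sqrt{798}}}{38} \approx 18.966$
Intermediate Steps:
$g{\left(X \right)} = \frac{-46 + X}{2 X}$
$N{\left(v \right)} = \sqrt{558 + v}$
$\sqrt{\left(M{\left(286 \right)} - g{\left(-437 \right)}\right) + N{\left(240 \right)}} = \sqrt{\left(\left(46 + 286\right) - \frac{-46 - 437}{2 \left(-437\right)}\right) + \sqrt{558 + 240}} = \sqrt{\left(332 - \frac{1}{2} \left(- \frac{1}{437}\right) \left(-483\right)\right) + \sqrt{798}} = \sqrt{\left(332 - \frac{21}{38}\right) + \sqrt{798}} = \sqrt{\frac{12595}{38} + \sqrt{798}}$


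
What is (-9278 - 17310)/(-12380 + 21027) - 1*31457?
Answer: -272035267/8647 ≈ -31460.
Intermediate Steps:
(-9278 - 17310)/(-12380 + 21027) - 1*31457 = -26588/8647 - 31457 = -272035267/8647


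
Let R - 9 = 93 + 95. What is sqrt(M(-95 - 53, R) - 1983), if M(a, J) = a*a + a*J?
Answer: I*sqrt(9235) ≈ 96.099*I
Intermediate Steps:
R = 197 (R = 9 + (93 + 95) = 9 + 188 = 197)
M(a, J) = a**2 + J*a
sqrt(M(-95 - 53, R) - 1983) = sqrt((-95 - 53)*(197 + (-95 - 53)) - 1983) = sqrt(-148*(197 - 148) - 1983) = sqrt(-148*49 - 1983) = sqrt(-7252 - 1983) = sqrt(-9235) = I*sqrt(9235)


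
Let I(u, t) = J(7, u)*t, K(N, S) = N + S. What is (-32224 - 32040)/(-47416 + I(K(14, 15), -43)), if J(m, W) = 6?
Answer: 32132/23837 ≈ 1.3480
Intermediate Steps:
I(u, t) = 6*t
(-32224 - 32040)/(-47416 + I(K(14, 15), -43)) = (-32224 - 32040)/(-47416 + 6*(-43)) = -64264/(-47416 - 258) = -64264/(-47674) = -64264*(-1/47674) = 32132/23837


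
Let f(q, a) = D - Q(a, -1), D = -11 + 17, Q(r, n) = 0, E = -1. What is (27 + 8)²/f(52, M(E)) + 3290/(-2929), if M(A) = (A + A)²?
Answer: 3568285/17574 ≈ 203.04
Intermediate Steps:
M(A) = 4*A² (M(A) = (2*A)² = 4*A²)
D = 6
f(q, a) = 6 (f(q, a) = 6 - 1*0 = 6 + 0 = 6)
(27 + 8)²/f(52, M(E)) + 3290/(-2929) = (27 + 8)²/6 + 3290/(-2929) = 35²*(⅙) + 3290*(-1/2929) = 1225*(⅙) - 3290/2929 = 1225/6 - 3290/2929 = 3568285/17574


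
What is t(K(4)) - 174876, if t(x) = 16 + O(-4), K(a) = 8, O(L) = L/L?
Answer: -174859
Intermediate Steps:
O(L) = 1
t(x) = 17 (t(x) = 16 + 1 = 17)
t(K(4)) - 174876 = 17 - 174876 = -174859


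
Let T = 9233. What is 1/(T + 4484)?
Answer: 1/13717 ≈ 7.2902e-5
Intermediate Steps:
1/(T + 4484) = 1/(9233 + 4484) = 1/13717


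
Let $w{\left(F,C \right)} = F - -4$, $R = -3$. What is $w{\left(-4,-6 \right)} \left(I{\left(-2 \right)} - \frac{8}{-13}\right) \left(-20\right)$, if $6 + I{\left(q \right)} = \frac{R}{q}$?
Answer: $0$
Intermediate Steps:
$w{\left(F,C \right)} = 4 + F$ ($w{\left(F,C \right)} = F + 4 = 4 + F$)
$I{\left(q \right)} = -6 - \frac{3}{q}$
$w{\left(-4,-6 \right)} \left(I{\left(-2 \right)} - \frac{8}{-13}\right) \left(-20\right) = \left(4 - 4\right) \left(\left(-6 - \frac{3}{-2}\right) - \frac{8}{-13}\right) \left(-20\right) = 0 \left(\left(-6 - - \frac{3}{2}\right) - - \frac{8}{13}\right) \left(-20\right) = 0 \left(\left(-6 + \frac{3}{2}\right) + \frac{8}{13}\right) \left(-20\right) = 0 \left(- \frac{9}{2} + \frac{8}{13}\right) \left(-20\right) = 0 \left(- \frac{101}{26}\right) \left(-20\right) = 0 \left(-20\right) = 0$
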